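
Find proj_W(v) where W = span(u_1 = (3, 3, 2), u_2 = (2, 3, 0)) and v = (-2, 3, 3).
proj_W(v) = (76/61, 51/61, 84/61)

Set up U = [u_1 | ... | u_2] ∈ R^(3×2). The projector onto W = col(U) is P = U (U^T U)^(-1) U^T.
Compute U^T U =
  [22, 15]
  [15, 13],
and U^T v = (9, 5).
Solve U^T U · c = U^T v for the coefficients: c = (42/61, -25/61). The projection is proj_W(v) = U c.
Check: (v - proj_W(v)) · u_1 = 0  (should be 0).
Check: (v - proj_W(v)) · u_2 = 0  (should be 0).
Result: proj_W(v) = (76/61, 51/61, 84/61).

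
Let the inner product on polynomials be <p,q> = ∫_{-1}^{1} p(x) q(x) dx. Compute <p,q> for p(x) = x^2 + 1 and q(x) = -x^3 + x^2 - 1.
<p,q> = -8/5

Expand the product: p(x)·q(x) = -x^5 + x^4 - x^3 - 1.
∫_{-1}^{1} of each monomial x^k gives [2/(k+1) if k even, 0 if k odd]. Integrating term-by-term (or equivalently evaluating the antiderivative F(x) = -x^6/6 + x^5/5 - x^4/4 - x at the endpoints):
  F(1) − F(−1) = -73/60 − (23/60) = -8/5.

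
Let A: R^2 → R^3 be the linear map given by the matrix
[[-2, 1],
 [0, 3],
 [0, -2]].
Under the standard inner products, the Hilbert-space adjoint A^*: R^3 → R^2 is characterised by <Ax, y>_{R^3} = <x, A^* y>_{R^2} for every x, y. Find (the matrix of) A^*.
A^* = A^T =
[[-2, 0, 0],
 [1, 3, -2]]

For real matrices with standard dot products, the defining identity <Ax, y> = <x, A^* y> gives (Ax)^T y = x^T (A^*) y, i.e. x^T A^T y = x^T (A^*) y. Since this holds for all x, y, we must have A^* = A^T. Therefore
A^* =
[[-2, 0, 0],
 [1, 3, -2]].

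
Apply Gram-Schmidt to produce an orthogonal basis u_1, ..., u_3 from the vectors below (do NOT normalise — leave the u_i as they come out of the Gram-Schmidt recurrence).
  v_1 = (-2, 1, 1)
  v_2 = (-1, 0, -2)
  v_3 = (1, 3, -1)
Orthogonal basis:
  u_1 = (-2, 1, 1)
  u_2 = (-1, 0, -2)
  u_3 = (6/5, 3, -3/5)

Apply the Gram-Schmidt recurrence
  u_1 = v_1
  u_i = v_i − Σ_{j<i} ((v_i · u_j) / (u_j · u_j)) · u_j.

Step by step this gives:
  u_1 = (-2, 1, 1)
  u_2 = (-1, 0, -2)
  u_3 = (6/5, 3, -3/5)

Orthogonality check:
  u_2 · u_1 = 0 (should be 0)
  u_3 · u_1 = 0 (should be 0)
  u_3 · u_2 = 0 (should be 0)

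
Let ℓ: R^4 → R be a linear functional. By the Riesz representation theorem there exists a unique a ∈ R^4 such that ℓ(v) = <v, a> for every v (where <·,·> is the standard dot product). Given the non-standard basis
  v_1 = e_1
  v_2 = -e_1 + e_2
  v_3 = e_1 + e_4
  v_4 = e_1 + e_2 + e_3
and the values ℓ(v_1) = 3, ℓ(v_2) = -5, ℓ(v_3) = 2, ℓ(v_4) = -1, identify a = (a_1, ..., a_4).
a = (3, -2, -2, -1)

Write a = (a_1, ..., a_4) in the standard basis. For each basis vector v_i, ℓ(v_i) = <v_i, a> is a linear equation in the a_j's. Collect the n equations into a matrix system V a = ℓ, where row i of V is v_i (expressed in the standard basis). Since V is invertible (lower-triangular with 1s on the diagonal, up to permutation), solve by back-substitution:
  V =
[[1, 0, 0, 0],
 [-1, 1, 0, 0],
 [1, 0, 0, 1],
 [1, 1, 1, 0]]
  V a = (3, -5, 2, -1)
Solving gives a = (3, -2, -2, -1).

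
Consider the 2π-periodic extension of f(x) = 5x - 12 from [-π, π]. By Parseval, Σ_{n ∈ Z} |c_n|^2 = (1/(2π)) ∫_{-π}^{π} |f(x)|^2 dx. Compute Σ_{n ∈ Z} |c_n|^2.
Σ |c_n|^2 = 25π^2/3 + 144

Expand and integrate term by term over [-π, π]:
  ∫ (5x)^2 dx = 25·(2π^3/3); ∫ 2·5·(-12)·x dx = 0 (odd integrand); ∫ (-12)^2 dx = 144·2π.
So (1/(2π)) ∫_{-π}^{π} (5x - 12)^2 dx = 25π^2/3 + 144 = 25π^2/3 + 144.
Parseval ⇒ Σ |c_n|^2 = 25π^2/3 + 144.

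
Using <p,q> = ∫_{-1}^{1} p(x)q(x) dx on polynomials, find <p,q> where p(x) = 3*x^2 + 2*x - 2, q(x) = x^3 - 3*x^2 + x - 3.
<p,q> = 128/15

Expand the product: p(x)·q(x) = 3*x^5 - 7*x^4 - 5*x^3 - x^2 - 8*x + 6.
∫_{-1}^{1} of each monomial x^k gives [2/(k+1) if k even, 0 if k odd]. Integrating term-by-term (or equivalently evaluating the antiderivative F(x) = x^6/2 - 7*x^5/5 - 5*x^4/4 - x^3/3 - 4*x^2 + 6*x at the endpoints):
  F(1) − F(−1) = -29/60 − (-541/60) = 128/15.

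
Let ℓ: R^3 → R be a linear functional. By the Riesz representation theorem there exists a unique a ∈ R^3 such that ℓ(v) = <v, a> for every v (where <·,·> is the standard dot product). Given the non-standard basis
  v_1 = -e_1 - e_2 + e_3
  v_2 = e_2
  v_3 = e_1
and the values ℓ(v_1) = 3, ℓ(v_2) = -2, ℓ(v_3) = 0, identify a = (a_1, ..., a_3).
a = (0, -2, 1)

Write a = (a_1, ..., a_3) in the standard basis. For each basis vector v_i, ℓ(v_i) = <v_i, a> is a linear equation in the a_j's. Collect the n equations into a matrix system V a = ℓ, where row i of V is v_i (expressed in the standard basis). Since V is invertible (lower-triangular with 1s on the diagonal, up to permutation), solve by back-substitution:
  V =
[[-1, -1, 1],
 [0, 1, 0],
 [1, 0, 0]]
  V a = (3, -2, 0)
Solving gives a = (0, -2, 1).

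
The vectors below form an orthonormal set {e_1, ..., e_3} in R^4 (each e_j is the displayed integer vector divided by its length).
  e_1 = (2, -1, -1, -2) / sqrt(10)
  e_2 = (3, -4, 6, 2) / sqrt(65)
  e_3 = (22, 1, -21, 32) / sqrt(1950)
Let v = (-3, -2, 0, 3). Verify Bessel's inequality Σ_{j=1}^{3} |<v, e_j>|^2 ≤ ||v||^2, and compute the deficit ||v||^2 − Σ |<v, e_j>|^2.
Σ |<v, e_j>|^2 = 809/75; ||v||^2 = 22; deficit = 841/75

Write each e_j = u_j / sqrt(<u_j, u_j>) where u_j is the displayed integer vector. Then <v, e_j> = <v, u_j> / sqrt(<u_j, u_j>), so |<v, e_j>|^2 = <v, u_j>^2 / <u_j, u_j>.
Coefficients: <v, e_1> = -10/sqrt(10), <v, e_2> = 5/sqrt(65), <v, e_3> = 28/sqrt(1950).
Square and sum: Σ |<v, e_j>|^2 = 809/75.
Compute ||v||^2 = v·v = 22.
Deficit = 22 − 809/75 = 841/75 ≥ 0, confirming Bessel's inequality. (The deficit equals ||v − Σ <v,e_j> e_j||^2, the squared distance from v to span{e_j}.)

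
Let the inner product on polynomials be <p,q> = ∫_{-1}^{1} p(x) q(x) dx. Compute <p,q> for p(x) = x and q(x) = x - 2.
<p,q> = 2/3

Expand the product: p(x)·q(x) = x^2 - 2*x.
∫_{-1}^{1} of each monomial x^k gives [2/(k+1) if k even, 0 if k odd]. Integrating term-by-term (or equivalently evaluating the antiderivative F(x) = x^3/3 - x^2 at the endpoints):
  F(1) − F(−1) = -2/3 − (-4/3) = 2/3.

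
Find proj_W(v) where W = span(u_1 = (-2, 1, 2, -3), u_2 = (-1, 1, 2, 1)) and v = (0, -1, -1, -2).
proj_W(v) = (2/11, -61/110, -61/55, -45/22)

Set up U = [u_1 | ... | u_2] ∈ R^(4×2). The projector onto W = col(U) is P = U (U^T U)^(-1) U^T.
Compute U^T U =
  [18, 4]
  [4, 7],
and U^T v = (3, -5).
Solve U^T U · c = U^T v for the coefficients: c = (41/110, -51/55). The projection is proj_W(v) = U c.
Check: (v - proj_W(v)) · u_1 = 0  (should be 0).
Check: (v - proj_W(v)) · u_2 = 0  (should be 0).
Result: proj_W(v) = (2/11, -61/110, -61/55, -45/22).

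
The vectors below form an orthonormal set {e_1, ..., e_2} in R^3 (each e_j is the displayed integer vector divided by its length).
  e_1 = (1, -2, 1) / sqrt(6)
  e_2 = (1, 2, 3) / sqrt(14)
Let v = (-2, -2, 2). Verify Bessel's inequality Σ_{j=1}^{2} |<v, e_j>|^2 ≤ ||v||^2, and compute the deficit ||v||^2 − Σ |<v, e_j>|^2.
Σ |<v, e_j>|^2 = 8/3; ||v||^2 = 12; deficit = 28/3

Write each e_j = u_j / sqrt(<u_j, u_j>) where u_j is the displayed integer vector. Then <v, e_j> = <v, u_j> / sqrt(<u_j, u_j>), so |<v, e_j>|^2 = <v, u_j>^2 / <u_j, u_j>.
Coefficients: <v, e_1> = 4/sqrt(6), <v, e_2> = 0/sqrt(14).
Square and sum: Σ |<v, e_j>|^2 = 8/3.
Compute ||v||^2 = v·v = 12.
Deficit = 12 − 8/3 = 28/3 ≥ 0, confirming Bessel's inequality. (The deficit equals ||v − Σ <v,e_j> e_j||^2, the squared distance from v to span{e_j}.)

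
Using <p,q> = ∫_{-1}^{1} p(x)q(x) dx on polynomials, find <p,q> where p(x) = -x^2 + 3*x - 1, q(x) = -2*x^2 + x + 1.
<p,q> = 22/15

Expand the product: p(x)·q(x) = 2*x^4 - 7*x^3 + 4*x^2 + 2*x - 1.
∫_{-1}^{1} of each monomial x^k gives [2/(k+1) if k even, 0 if k odd]. Integrating term-by-term (or equivalently evaluating the antiderivative F(x) = 2*x^5/5 - 7*x^4/4 + 4*x^3/3 + x^2 - x at the endpoints):
  F(1) − F(−1) = -1/60 − (-89/60) = 22/15.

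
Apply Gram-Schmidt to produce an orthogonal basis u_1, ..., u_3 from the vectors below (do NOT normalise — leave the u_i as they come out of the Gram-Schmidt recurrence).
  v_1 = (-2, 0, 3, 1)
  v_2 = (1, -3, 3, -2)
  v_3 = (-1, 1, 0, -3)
Orthogonal basis:
  u_1 = (-2, 0, 3, 1)
  u_2 = (12/7, -3, 27/14, -33/14)
  u_3 = (-4/3, 4/3, 0, -8/3)

Apply the Gram-Schmidt recurrence
  u_1 = v_1
  u_i = v_i − Σ_{j<i} ((v_i · u_j) / (u_j · u_j)) · u_j.

Step by step this gives:
  u_1 = (-2, 0, 3, 1)
  u_2 = (12/7, -3, 27/14, -33/14)
  u_3 = (-4/3, 4/3, 0, -8/3)

Orthogonality check:
  u_2 · u_1 = 0 (should be 0)
  u_3 · u_1 = 0 (should be 0)
  u_3 · u_2 = 0 (should be 0)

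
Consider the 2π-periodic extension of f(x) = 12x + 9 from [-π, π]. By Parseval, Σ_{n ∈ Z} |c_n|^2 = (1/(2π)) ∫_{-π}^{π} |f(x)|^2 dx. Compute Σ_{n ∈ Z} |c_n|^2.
Σ |c_n|^2 = 48π^2 + 81

Expand and integrate term by term over [-π, π]:
  ∫ (12x)^2 dx = 144·(2π^3/3); ∫ 2·12·(9)·x dx = 0 (odd integrand); ∫ 9^2 dx = 81·2π.
So (1/(2π)) ∫_{-π}^{π} (12x + 9)^2 dx = 144π^2/3 + 81 = 48π^2 + 81.
Parseval ⇒ Σ |c_n|^2 = 48π^2 + 81.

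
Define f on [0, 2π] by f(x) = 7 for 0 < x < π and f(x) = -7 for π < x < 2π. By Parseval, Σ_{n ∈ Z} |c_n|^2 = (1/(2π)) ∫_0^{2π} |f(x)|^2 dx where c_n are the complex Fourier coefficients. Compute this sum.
Σ |c_n|^2 = 49

Parseval equates the L^2 energy of f (normalised by 1/(2π)) with the ℓ^2 sum of its Fourier coefficients: (1/(2π)) ∫_0^{2π} |f|^2 = Σ |c_n|^2.
Compute the left side: (1/(2π)) [∫_0^π 7^2 dx + ∫_π^{2π} (-7)^2 dx] = (1/(2π)) · (49π + 49π) = (49 + 49)/2 = 49.
So Σ_{n ∈ Z} |c_n|^2 = 49.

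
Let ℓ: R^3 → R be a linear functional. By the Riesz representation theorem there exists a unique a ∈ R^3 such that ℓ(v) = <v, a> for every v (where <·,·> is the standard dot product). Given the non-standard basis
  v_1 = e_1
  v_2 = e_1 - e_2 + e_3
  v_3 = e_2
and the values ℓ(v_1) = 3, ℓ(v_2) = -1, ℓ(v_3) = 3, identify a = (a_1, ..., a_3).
a = (3, 3, -1)

Write a = (a_1, ..., a_3) in the standard basis. For each basis vector v_i, ℓ(v_i) = <v_i, a> is a linear equation in the a_j's. Collect the n equations into a matrix system V a = ℓ, where row i of V is v_i (expressed in the standard basis). Since V is invertible (lower-triangular with 1s on the diagonal, up to permutation), solve by back-substitution:
  V =
[[1, 0, 0],
 [1, -1, 1],
 [0, 1, 0]]
  V a = (3, -1, 3)
Solving gives a = (3, 3, -1).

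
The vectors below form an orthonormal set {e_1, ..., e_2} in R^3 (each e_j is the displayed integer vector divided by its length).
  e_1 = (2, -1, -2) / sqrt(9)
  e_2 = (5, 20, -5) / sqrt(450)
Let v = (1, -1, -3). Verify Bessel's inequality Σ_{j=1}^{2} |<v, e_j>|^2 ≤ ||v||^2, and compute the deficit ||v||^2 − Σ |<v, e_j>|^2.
Σ |<v, e_j>|^2 = 9; ||v||^2 = 11; deficit = 2

Write each e_j = u_j / sqrt(<u_j, u_j>) where u_j is the displayed integer vector. Then <v, e_j> = <v, u_j> / sqrt(<u_j, u_j>), so |<v, e_j>|^2 = <v, u_j>^2 / <u_j, u_j>.
Coefficients: <v, e_1> = 9/sqrt(9), <v, e_2> = 0/sqrt(450).
Square and sum: Σ |<v, e_j>|^2 = 9.
Compute ||v||^2 = v·v = 11.
Deficit = 11 − 9 = 2 ≥ 0, confirming Bessel's inequality. (The deficit equals ||v − Σ <v,e_j> e_j||^2, the squared distance from v to span{e_j}.)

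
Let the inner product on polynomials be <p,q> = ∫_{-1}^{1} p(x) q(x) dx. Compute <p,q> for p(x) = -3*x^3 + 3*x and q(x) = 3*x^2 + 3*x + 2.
<p,q> = 12/5

Expand the product: p(x)·q(x) = -9*x^5 - 9*x^4 + 3*x^3 + 9*x^2 + 6*x.
∫_{-1}^{1} of each monomial x^k gives [2/(k+1) if k even, 0 if k odd]. Integrating term-by-term (or equivalently evaluating the antiderivative F(x) = -3*x^6/2 - 9*x^5/5 + 3*x^4/4 + 3*x^3 + 3*x^2 at the endpoints):
  F(1) − F(−1) = 69/20 − (21/20) = 12/5.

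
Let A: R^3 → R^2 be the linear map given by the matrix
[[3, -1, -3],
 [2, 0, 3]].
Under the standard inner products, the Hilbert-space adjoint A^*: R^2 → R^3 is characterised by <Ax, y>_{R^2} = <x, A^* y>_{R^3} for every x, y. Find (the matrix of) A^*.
A^* = A^T =
[[3, 2],
 [-1, 0],
 [-3, 3]]

For real matrices with standard dot products, the defining identity <Ax, y> = <x, A^* y> gives (Ax)^T y = x^T (A^*) y, i.e. x^T A^T y = x^T (A^*) y. Since this holds for all x, y, we must have A^* = A^T. Therefore
A^* =
[[3, 2],
 [-1, 0],
 [-3, 3]].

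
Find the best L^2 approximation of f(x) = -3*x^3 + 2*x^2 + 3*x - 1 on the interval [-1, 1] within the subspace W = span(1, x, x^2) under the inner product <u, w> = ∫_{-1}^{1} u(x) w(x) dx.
g(x) = 2*x^2 + 6*x/5 - 1

The best approximation g ∈ W is the orthogonal projection of f onto W. Writing g = a_0 + a_1 x + a_2 x^2, the coefficients solve the normal equations G · a = b where
  G_{ij} = <φ_i, φ_j> and b_i = <f, φ_i>, with φ_0 = 1, φ_1 = x, φ_2 = x^2.
G =
  [2, 0, 2/3]
  [0, 2/3, 0]
  [2/3, 0, 2/5],
b = (-2/3, 4/5, 2/15).
Solving gives a_0 = -1, a_1 = 6/5, a_2 = 2, so
  g(x) = 2*x^2 + 6*x/5 - 1.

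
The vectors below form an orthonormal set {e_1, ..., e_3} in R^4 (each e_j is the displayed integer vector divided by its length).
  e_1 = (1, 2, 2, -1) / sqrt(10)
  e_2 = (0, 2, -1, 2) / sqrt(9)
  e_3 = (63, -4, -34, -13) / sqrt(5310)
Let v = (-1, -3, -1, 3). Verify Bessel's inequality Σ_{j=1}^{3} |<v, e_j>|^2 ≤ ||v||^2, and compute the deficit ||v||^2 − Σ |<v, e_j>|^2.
Σ |<v, e_j>|^2 = 891/59; ||v||^2 = 20; deficit = 289/59

Write each e_j = u_j / sqrt(<u_j, u_j>) where u_j is the displayed integer vector. Then <v, e_j> = <v, u_j> / sqrt(<u_j, u_j>), so |<v, e_j>|^2 = <v, u_j>^2 / <u_j, u_j>.
Coefficients: <v, e_1> = -12/sqrt(10), <v, e_2> = 1/sqrt(9), <v, e_3> = -56/sqrt(5310).
Square and sum: Σ |<v, e_j>|^2 = 891/59.
Compute ||v||^2 = v·v = 20.
Deficit = 20 − 891/59 = 289/59 ≥ 0, confirming Bessel's inequality. (The deficit equals ||v − Σ <v,e_j> e_j||^2, the squared distance from v to span{e_j}.)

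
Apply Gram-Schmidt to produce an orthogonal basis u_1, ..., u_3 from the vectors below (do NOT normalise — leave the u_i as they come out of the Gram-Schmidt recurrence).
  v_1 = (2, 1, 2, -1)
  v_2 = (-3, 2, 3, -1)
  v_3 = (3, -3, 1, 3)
Orthogonal basis:
  u_1 = (2, 1, 2, -1)
  u_2 = (-18/5, 17/10, 12/5, -7/10)
  u_3 = (1/17, -2, 39/17, 46/17)

Apply the Gram-Schmidt recurrence
  u_1 = v_1
  u_i = v_i − Σ_{j<i} ((v_i · u_j) / (u_j · u_j)) · u_j.

Step by step this gives:
  u_1 = (2, 1, 2, -1)
  u_2 = (-18/5, 17/10, 12/5, -7/10)
  u_3 = (1/17, -2, 39/17, 46/17)

Orthogonality check:
  u_2 · u_1 = 0 (should be 0)
  u_3 · u_1 = 0 (should be 0)
  u_3 · u_2 = 0 (should be 0)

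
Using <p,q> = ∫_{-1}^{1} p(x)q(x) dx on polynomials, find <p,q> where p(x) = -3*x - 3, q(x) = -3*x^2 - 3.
<p,q> = 24

Expand the product: p(x)·q(x) = 9*x^3 + 9*x^2 + 9*x + 9.
∫_{-1}^{1} of each monomial x^k gives [2/(k+1) if k even, 0 if k odd]. Integrating term-by-term (or equivalently evaluating the antiderivative F(x) = 9*x^4/4 + 3*x^3 + 9*x^2/2 + 9*x at the endpoints):
  F(1) − F(−1) = 75/4 − (-21/4) = 24.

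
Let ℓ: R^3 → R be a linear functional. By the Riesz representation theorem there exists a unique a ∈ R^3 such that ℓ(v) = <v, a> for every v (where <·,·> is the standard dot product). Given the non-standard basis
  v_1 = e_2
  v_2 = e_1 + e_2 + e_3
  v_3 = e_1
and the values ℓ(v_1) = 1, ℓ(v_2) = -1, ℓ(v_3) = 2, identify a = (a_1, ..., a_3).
a = (2, 1, -4)

Write a = (a_1, ..., a_3) in the standard basis. For each basis vector v_i, ℓ(v_i) = <v_i, a> is a linear equation in the a_j's. Collect the n equations into a matrix system V a = ℓ, where row i of V is v_i (expressed in the standard basis). Since V is invertible (lower-triangular with 1s on the diagonal, up to permutation), solve by back-substitution:
  V =
[[0, 1, 0],
 [1, 1, 1],
 [1, 0, 0]]
  V a = (1, -1, 2)
Solving gives a = (2, 1, -4).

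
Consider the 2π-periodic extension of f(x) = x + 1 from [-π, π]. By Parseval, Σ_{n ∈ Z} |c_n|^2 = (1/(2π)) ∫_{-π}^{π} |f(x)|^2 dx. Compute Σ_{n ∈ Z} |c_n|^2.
Σ |c_n|^2 = π^2/3 + 1

Expand and integrate term by term over [-π, π]:
  ∫ (x)^2 dx = 1·(2π^3/3); ∫ 2·1·(1)·x dx = 0 (odd integrand); ∫ 1^2 dx = 1·2π.
So (1/(2π)) ∫_{-π}^{π} (x + 1)^2 dx = 1π^2/3 + 1 = π^2/3 + 1.
Parseval ⇒ Σ |c_n|^2 = π^2/3 + 1.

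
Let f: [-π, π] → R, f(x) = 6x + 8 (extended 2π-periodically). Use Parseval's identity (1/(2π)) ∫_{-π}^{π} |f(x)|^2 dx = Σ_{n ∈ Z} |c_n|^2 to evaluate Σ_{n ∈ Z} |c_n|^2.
Σ |c_n|^2 = 12π^2 + 64

Expand and integrate term by term over [-π, π]:
  ∫ (6x)^2 dx = 36·(2π^3/3); ∫ 2·6·(8)·x dx = 0 (odd integrand); ∫ 8^2 dx = 64·2π.
So (1/(2π)) ∫_{-π}^{π} (6x + 8)^2 dx = 36π^2/3 + 64 = 12π^2 + 64.
Parseval ⇒ Σ |c_n|^2 = 12π^2 + 64.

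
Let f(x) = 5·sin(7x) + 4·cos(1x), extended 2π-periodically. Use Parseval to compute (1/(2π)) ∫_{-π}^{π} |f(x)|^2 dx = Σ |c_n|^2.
Σ |c_n|^2 = 41/2

Expand |f|^2 and use orthogonality of {sin(nx), cos(mx)} on [-π, π]:
  ∫_{-π}^{π} sin(nx)^2 dx = π, ∫ cos(mx)^2 dx = π, and cross terms integrate to 0.
So ∫_{-π}^{π} f(x)^2 dx = 5^2 · π + 4^2 · π = (25 + 16)π.
Divide by 2π: (25 + 16)/2 = 41/2.
By Parseval, this equals Σ |c_n|^2.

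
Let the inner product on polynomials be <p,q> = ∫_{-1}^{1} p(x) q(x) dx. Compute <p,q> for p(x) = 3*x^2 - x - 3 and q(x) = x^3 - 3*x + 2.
<p,q> = -32/5

Expand the product: p(x)·q(x) = 3*x^5 - x^4 - 12*x^3 + 9*x^2 + 7*x - 6.
∫_{-1}^{1} of each monomial x^k gives [2/(k+1) if k even, 0 if k odd]. Integrating term-by-term (or equivalently evaluating the antiderivative F(x) = x^6/2 - x^5/5 - 3*x^4 + 3*x^3 + 7*x^2/2 - 6*x at the endpoints):
  F(1) − F(−1) = -11/5 − (21/5) = -32/5.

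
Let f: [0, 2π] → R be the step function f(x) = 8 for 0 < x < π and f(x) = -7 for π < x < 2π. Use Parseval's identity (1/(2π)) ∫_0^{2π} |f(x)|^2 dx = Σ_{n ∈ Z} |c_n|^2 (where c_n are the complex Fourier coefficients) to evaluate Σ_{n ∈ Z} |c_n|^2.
Σ |c_n|^2 = 113/2

Parseval equates the L^2 energy of f (normalised by 1/(2π)) with the ℓ^2 sum of its Fourier coefficients: (1/(2π)) ∫_0^{2π} |f|^2 = Σ |c_n|^2.
Compute the left side: (1/(2π)) [∫_0^π 8^2 dx + ∫_π^{2π} (-7)^2 dx] = (1/(2π)) · (64π + 49π) = (64 + 49)/2 = 113/2.
So Σ_{n ∈ Z} |c_n|^2 = 113/2.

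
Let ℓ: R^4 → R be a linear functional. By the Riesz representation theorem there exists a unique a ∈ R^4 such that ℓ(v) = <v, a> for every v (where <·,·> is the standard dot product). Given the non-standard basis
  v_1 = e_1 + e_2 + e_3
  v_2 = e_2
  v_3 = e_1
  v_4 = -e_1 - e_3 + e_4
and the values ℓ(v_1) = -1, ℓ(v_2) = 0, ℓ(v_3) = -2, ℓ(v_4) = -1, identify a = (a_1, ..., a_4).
a = (-2, 0, 1, -2)

Write a = (a_1, ..., a_4) in the standard basis. For each basis vector v_i, ℓ(v_i) = <v_i, a> is a linear equation in the a_j's. Collect the n equations into a matrix system V a = ℓ, where row i of V is v_i (expressed in the standard basis). Since V is invertible (lower-triangular with 1s on the diagonal, up to permutation), solve by back-substitution:
  V =
[[1, 1, 1, 0],
 [0, 1, 0, 0],
 [1, 0, 0, 0],
 [-1, 0, -1, 1]]
  V a = (-1, 0, -2, -1)
Solving gives a = (-2, 0, 1, -2).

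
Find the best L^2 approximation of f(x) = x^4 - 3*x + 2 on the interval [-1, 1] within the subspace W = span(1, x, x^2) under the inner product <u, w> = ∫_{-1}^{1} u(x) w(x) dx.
g(x) = 6*x^2/7 - 3*x + 67/35

The best approximation g ∈ W is the orthogonal projection of f onto W. Writing g = a_0 + a_1 x + a_2 x^2, the coefficients solve the normal equations G · a = b where
  G_{ij} = <φ_i, φ_j> and b_i = <f, φ_i>, with φ_0 = 1, φ_1 = x, φ_2 = x^2.
G =
  [2, 0, 2/3]
  [0, 2/3, 0]
  [2/3, 0, 2/5],
b = (22/5, -2, 34/21).
Solving gives a_0 = 67/35, a_1 = -3, a_2 = 6/7, so
  g(x) = 6*x^2/7 - 3*x + 67/35.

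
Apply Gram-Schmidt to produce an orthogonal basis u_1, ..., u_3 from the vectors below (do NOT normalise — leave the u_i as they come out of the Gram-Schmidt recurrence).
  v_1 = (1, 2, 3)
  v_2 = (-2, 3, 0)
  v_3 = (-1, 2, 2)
Orthogonal basis:
  u_1 = (1, 2, 3)
  u_2 = (-16/7, 17/7, -6/7)
  u_3 = (-99/166, -33/83, 77/166)

Apply the Gram-Schmidt recurrence
  u_1 = v_1
  u_i = v_i − Σ_{j<i} ((v_i · u_j) / (u_j · u_j)) · u_j.

Step by step this gives:
  u_1 = (1, 2, 3)
  u_2 = (-16/7, 17/7, -6/7)
  u_3 = (-99/166, -33/83, 77/166)

Orthogonality check:
  u_2 · u_1 = 0 (should be 0)
  u_3 · u_1 = 0 (should be 0)
  u_3 · u_2 = 0 (should be 0)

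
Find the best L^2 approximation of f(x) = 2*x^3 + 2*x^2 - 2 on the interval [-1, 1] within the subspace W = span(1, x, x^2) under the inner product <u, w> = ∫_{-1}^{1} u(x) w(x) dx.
g(x) = 2*x^2 + 6*x/5 - 2

The best approximation g ∈ W is the orthogonal projection of f onto W. Writing g = a_0 + a_1 x + a_2 x^2, the coefficients solve the normal equations G · a = b where
  G_{ij} = <φ_i, φ_j> and b_i = <f, φ_i>, with φ_0 = 1, φ_1 = x, φ_2 = x^2.
G =
  [2, 0, 2/3]
  [0, 2/3, 0]
  [2/3, 0, 2/5],
b = (-8/3, 4/5, -8/15).
Solving gives a_0 = -2, a_1 = 6/5, a_2 = 2, so
  g(x) = 2*x^2 + 6*x/5 - 2.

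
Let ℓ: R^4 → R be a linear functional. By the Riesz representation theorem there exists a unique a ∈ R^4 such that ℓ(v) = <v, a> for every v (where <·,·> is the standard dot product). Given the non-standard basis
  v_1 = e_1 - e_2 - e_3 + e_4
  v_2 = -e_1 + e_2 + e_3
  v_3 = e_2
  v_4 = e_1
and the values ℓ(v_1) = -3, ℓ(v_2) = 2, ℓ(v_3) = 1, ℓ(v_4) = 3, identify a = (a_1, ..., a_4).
a = (3, 1, 4, -1)

Write a = (a_1, ..., a_4) in the standard basis. For each basis vector v_i, ℓ(v_i) = <v_i, a> is a linear equation in the a_j's. Collect the n equations into a matrix system V a = ℓ, where row i of V is v_i (expressed in the standard basis). Since V is invertible (lower-triangular with 1s on the diagonal, up to permutation), solve by back-substitution:
  V =
[[1, -1, -1, 1],
 [-1, 1, 1, 0],
 [0, 1, 0, 0],
 [1, 0, 0, 0]]
  V a = (-3, 2, 1, 3)
Solving gives a = (3, 1, 4, -1).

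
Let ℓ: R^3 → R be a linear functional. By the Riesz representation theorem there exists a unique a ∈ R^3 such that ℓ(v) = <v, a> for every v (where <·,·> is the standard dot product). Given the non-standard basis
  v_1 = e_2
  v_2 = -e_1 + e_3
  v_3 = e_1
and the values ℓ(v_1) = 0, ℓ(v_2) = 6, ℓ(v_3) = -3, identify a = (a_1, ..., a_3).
a = (-3, 0, 3)

Write a = (a_1, ..., a_3) in the standard basis. For each basis vector v_i, ℓ(v_i) = <v_i, a> is a linear equation in the a_j's. Collect the n equations into a matrix system V a = ℓ, where row i of V is v_i (expressed in the standard basis). Since V is invertible (lower-triangular with 1s on the diagonal, up to permutation), solve by back-substitution:
  V =
[[0, 1, 0],
 [-1, 0, 1],
 [1, 0, 0]]
  V a = (0, 6, -3)
Solving gives a = (-3, 0, 3).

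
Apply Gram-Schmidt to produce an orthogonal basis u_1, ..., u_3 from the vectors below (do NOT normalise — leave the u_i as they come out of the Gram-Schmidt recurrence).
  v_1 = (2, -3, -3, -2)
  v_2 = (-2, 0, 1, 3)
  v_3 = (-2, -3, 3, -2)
Orthogonal basis:
  u_1 = (2, -3, -3, -2)
  u_2 = (-1, -3/2, -1/2, 2)
  u_3 = (-28/15, -14/5, 46/15, -34/15)

Apply the Gram-Schmidt recurrence
  u_1 = v_1
  u_i = v_i − Σ_{j<i} ((v_i · u_j) / (u_j · u_j)) · u_j.

Step by step this gives:
  u_1 = (2, -3, -3, -2)
  u_2 = (-1, -3/2, -1/2, 2)
  u_3 = (-28/15, -14/5, 46/15, -34/15)

Orthogonality check:
  u_2 · u_1 = 0 (should be 0)
  u_3 · u_1 = 0 (should be 0)
  u_3 · u_2 = 0 (should be 0)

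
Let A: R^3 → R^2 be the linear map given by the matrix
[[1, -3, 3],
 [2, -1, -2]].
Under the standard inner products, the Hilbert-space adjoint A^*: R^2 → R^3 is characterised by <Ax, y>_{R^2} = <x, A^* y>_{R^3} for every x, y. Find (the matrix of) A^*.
A^* = A^T =
[[1, 2],
 [-3, -1],
 [3, -2]]

For real matrices with standard dot products, the defining identity <Ax, y> = <x, A^* y> gives (Ax)^T y = x^T (A^*) y, i.e. x^T A^T y = x^T (A^*) y. Since this holds for all x, y, we must have A^* = A^T. Therefore
A^* =
[[1, 2],
 [-3, -1],
 [3, -2]].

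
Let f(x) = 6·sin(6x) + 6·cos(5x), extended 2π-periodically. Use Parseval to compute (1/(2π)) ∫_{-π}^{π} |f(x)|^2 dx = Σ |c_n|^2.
Σ |c_n|^2 = 36

Expand |f|^2 and use orthogonality of {sin(nx), cos(mx)} on [-π, π]:
  ∫_{-π}^{π} sin(nx)^2 dx = π, ∫ cos(mx)^2 dx = π, and cross terms integrate to 0.
So ∫_{-π}^{π} f(x)^2 dx = 6^2 · π + 6^2 · π = (36 + 36)π.
Divide by 2π: (36 + 36)/2 = 36.
By Parseval, this equals Σ |c_n|^2.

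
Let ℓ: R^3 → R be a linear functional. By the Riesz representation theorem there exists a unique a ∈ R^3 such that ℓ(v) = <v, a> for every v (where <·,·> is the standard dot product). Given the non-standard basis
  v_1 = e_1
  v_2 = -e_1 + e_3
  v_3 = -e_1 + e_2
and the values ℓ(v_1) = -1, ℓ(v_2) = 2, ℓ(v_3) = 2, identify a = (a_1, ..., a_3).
a = (-1, 1, 1)

Write a = (a_1, ..., a_3) in the standard basis. For each basis vector v_i, ℓ(v_i) = <v_i, a> is a linear equation in the a_j's. Collect the n equations into a matrix system V a = ℓ, where row i of V is v_i (expressed in the standard basis). Since V is invertible (lower-triangular with 1s on the diagonal, up to permutation), solve by back-substitution:
  V =
[[1, 0, 0],
 [-1, 0, 1],
 [-1, 1, 0]]
  V a = (-1, 2, 2)
Solving gives a = (-1, 1, 1).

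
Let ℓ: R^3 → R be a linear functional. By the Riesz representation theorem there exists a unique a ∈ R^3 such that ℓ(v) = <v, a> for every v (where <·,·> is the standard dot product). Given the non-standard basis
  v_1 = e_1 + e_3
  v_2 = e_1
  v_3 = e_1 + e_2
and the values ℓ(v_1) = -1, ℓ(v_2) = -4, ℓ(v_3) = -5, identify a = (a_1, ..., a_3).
a = (-4, -1, 3)

Write a = (a_1, ..., a_3) in the standard basis. For each basis vector v_i, ℓ(v_i) = <v_i, a> is a linear equation in the a_j's. Collect the n equations into a matrix system V a = ℓ, where row i of V is v_i (expressed in the standard basis). Since V is invertible (lower-triangular with 1s on the diagonal, up to permutation), solve by back-substitution:
  V =
[[1, 0, 1],
 [1, 0, 0],
 [1, 1, 0]]
  V a = (-1, -4, -5)
Solving gives a = (-4, -1, 3).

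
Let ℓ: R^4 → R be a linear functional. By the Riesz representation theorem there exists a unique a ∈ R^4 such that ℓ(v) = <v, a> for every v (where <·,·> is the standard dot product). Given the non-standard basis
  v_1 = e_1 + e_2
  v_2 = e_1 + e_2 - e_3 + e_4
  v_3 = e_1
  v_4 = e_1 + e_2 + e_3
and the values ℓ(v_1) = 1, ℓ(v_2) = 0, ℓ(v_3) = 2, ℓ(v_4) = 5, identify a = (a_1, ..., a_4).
a = (2, -1, 4, 3)

Write a = (a_1, ..., a_4) in the standard basis. For each basis vector v_i, ℓ(v_i) = <v_i, a> is a linear equation in the a_j's. Collect the n equations into a matrix system V a = ℓ, where row i of V is v_i (expressed in the standard basis). Since V is invertible (lower-triangular with 1s on the diagonal, up to permutation), solve by back-substitution:
  V =
[[1, 1, 0, 0],
 [1, 1, -1, 1],
 [1, 0, 0, 0],
 [1, 1, 1, 0]]
  V a = (1, 0, 2, 5)
Solving gives a = (2, -1, 4, 3).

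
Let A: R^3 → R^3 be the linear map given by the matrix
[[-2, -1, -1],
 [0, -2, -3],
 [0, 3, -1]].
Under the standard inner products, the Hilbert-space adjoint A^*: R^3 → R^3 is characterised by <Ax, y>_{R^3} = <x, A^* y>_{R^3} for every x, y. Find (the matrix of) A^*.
A^* = A^T =
[[-2, 0, 0],
 [-1, -2, 3],
 [-1, -3, -1]]

For real matrices with standard dot products, the defining identity <Ax, y> = <x, A^* y> gives (Ax)^T y = x^T (A^*) y, i.e. x^T A^T y = x^T (A^*) y. Since this holds for all x, y, we must have A^* = A^T. Therefore
A^* =
[[-2, 0, 0],
 [-1, -2, 3],
 [-1, -3, -1]].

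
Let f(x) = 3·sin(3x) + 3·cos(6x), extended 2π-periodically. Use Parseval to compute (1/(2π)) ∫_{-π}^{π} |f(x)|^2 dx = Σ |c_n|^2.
Σ |c_n|^2 = 9

Expand |f|^2 and use orthogonality of {sin(nx), cos(mx)} on [-π, π]:
  ∫_{-π}^{π} sin(nx)^2 dx = π, ∫ cos(mx)^2 dx = π, and cross terms integrate to 0.
So ∫_{-π}^{π} f(x)^2 dx = 3^2 · π + 3^2 · π = (9 + 9)π.
Divide by 2π: (9 + 9)/2 = 9.
By Parseval, this equals Σ |c_n|^2.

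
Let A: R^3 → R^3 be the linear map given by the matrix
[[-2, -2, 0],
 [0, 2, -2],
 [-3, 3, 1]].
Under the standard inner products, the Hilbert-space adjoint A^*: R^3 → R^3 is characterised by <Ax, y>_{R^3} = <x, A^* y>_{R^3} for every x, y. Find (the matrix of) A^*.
A^* = A^T =
[[-2, 0, -3],
 [-2, 2, 3],
 [0, -2, 1]]

For real matrices with standard dot products, the defining identity <Ax, y> = <x, A^* y> gives (Ax)^T y = x^T (A^*) y, i.e. x^T A^T y = x^T (A^*) y. Since this holds for all x, y, we must have A^* = A^T. Therefore
A^* =
[[-2, 0, -3],
 [-2, 2, 3],
 [0, -2, 1]].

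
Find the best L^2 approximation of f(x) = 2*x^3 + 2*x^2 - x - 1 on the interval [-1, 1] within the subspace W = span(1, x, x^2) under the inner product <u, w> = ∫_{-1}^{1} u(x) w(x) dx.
g(x) = 2*x^2 + x/5 - 1

The best approximation g ∈ W is the orthogonal projection of f onto W. Writing g = a_0 + a_1 x + a_2 x^2, the coefficients solve the normal equations G · a = b where
  G_{ij} = <φ_i, φ_j> and b_i = <f, φ_i>, with φ_0 = 1, φ_1 = x, φ_2 = x^2.
G =
  [2, 0, 2/3]
  [0, 2/3, 0]
  [2/3, 0, 2/5],
b = (-2/3, 2/15, 2/15).
Solving gives a_0 = -1, a_1 = 1/5, a_2 = 2, so
  g(x) = 2*x^2 + x/5 - 1.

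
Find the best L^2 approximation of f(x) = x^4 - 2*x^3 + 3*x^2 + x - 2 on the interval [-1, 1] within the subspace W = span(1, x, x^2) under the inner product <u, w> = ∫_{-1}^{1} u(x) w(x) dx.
g(x) = 27*x^2/7 - x/5 - 73/35

The best approximation g ∈ W is the orthogonal projection of f onto W. Writing g = a_0 + a_1 x + a_2 x^2, the coefficients solve the normal equations G · a = b where
  G_{ij} = <φ_i, φ_j> and b_i = <f, φ_i>, with φ_0 = 1, φ_1 = x, φ_2 = x^2.
G =
  [2, 0, 2/3]
  [0, 2/3, 0]
  [2/3, 0, 2/5],
b = (-8/5, -2/15, 16/105).
Solving gives a_0 = -73/35, a_1 = -1/5, a_2 = 27/7, so
  g(x) = 27*x^2/7 - x/5 - 73/35.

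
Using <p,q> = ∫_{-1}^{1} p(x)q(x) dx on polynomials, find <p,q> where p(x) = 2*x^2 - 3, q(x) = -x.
<p,q> = 0

Expand the product: p(x)·q(x) = -2*x^3 + 3*x.
∫_{-1}^{1} of each monomial x^k gives [2/(k+1) if k even, 0 if k odd]. Integrating term-by-term (or equivalently evaluating the antiderivative F(x) = -x^4/2 + 3*x^2/2 at the endpoints):
  F(1) − F(−1) = 1 − (1) = 0.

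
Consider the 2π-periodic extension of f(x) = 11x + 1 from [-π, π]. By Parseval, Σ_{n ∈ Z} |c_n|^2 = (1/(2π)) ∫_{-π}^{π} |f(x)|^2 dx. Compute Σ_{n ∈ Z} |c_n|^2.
Σ |c_n|^2 = 121π^2/3 + 1

Expand and integrate term by term over [-π, π]:
  ∫ (11x)^2 dx = 121·(2π^3/3); ∫ 2·11·(1)·x dx = 0 (odd integrand); ∫ 1^2 dx = 1·2π.
So (1/(2π)) ∫_{-π}^{π} (11x + 1)^2 dx = 121π^2/3 + 1 = 121π^2/3 + 1.
Parseval ⇒ Σ |c_n|^2 = 121π^2/3 + 1.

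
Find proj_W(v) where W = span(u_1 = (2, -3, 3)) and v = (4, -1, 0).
proj_W(v) = (1, -3/2, 3/2)

Set up U = [u_1 | ... | u_1] ∈ R^(3×1). The projector onto W = col(U) is P = U (U^T U)^(-1) U^T.
Compute U^T U =
  [22],
and U^T v = (11).
Solve U^T U · c = U^T v for the coefficients: c = (1/2). The projection is proj_W(v) = U c.
Check: (v - proj_W(v)) · u_1 = 0  (should be 0).
Result: proj_W(v) = (1, -3/2, 3/2).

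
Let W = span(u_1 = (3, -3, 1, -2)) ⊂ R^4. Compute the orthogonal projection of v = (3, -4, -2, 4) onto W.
proj_W(v) = (33/23, -33/23, 11/23, -22/23)

Set up U = [u_1 | ... | u_1] ∈ R^(4×1). The projector onto W = col(U) is P = U (U^T U)^(-1) U^T.
Compute U^T U =
  [23],
and U^T v = (11).
Solve U^T U · c = U^T v for the coefficients: c = (11/23). The projection is proj_W(v) = U c.
Check: (v - proj_W(v)) · u_1 = 0  (should be 0).
Result: proj_W(v) = (33/23, -33/23, 11/23, -22/23).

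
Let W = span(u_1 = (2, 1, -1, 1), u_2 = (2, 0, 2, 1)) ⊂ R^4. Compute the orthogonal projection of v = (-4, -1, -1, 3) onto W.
proj_W(v) = (-58/27, -4/9, -22/27, -29/27)

Set up U = [u_1 | ... | u_2] ∈ R^(4×2). The projector onto W = col(U) is P = U (U^T U)^(-1) U^T.
Compute U^T U =
  [7, 3]
  [3, 9],
and U^T v = (-5, -7).
Solve U^T U · c = U^T v for the coefficients: c = (-4/9, -17/27). The projection is proj_W(v) = U c.
Check: (v - proj_W(v)) · u_1 = 0  (should be 0).
Check: (v - proj_W(v)) · u_2 = 0  (should be 0).
Result: proj_W(v) = (-58/27, -4/9, -22/27, -29/27).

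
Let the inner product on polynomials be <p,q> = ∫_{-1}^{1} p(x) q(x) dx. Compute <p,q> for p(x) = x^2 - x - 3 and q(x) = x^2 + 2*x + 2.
<p,q> = -68/5

Expand the product: p(x)·q(x) = x^4 + x^3 - 3*x^2 - 8*x - 6.
∫_{-1}^{1} of each monomial x^k gives [2/(k+1) if k even, 0 if k odd]. Integrating term-by-term (or equivalently evaluating the antiderivative F(x) = x^5/5 + x^4/4 - x^3 - 4*x^2 - 6*x at the endpoints):
  F(1) − F(−1) = -211/20 − (61/20) = -68/5.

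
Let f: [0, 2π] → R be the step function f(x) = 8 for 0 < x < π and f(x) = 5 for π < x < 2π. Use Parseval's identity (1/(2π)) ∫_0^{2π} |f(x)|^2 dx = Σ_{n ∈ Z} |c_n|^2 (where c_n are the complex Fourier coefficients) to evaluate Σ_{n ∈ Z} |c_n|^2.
Σ |c_n|^2 = 89/2

Parseval equates the L^2 energy of f (normalised by 1/(2π)) with the ℓ^2 sum of its Fourier coefficients: (1/(2π)) ∫_0^{2π} |f|^2 = Σ |c_n|^2.
Compute the left side: (1/(2π)) [∫_0^π 8^2 dx + ∫_π^{2π} 5^2 dx] = (1/(2π)) · (64π + 25π) = (64 + 25)/2 = 89/2.
So Σ_{n ∈ Z} |c_n|^2 = 89/2.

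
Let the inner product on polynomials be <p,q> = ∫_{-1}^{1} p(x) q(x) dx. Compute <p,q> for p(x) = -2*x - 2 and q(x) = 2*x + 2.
<p,q> = -32/3

Expand the product: p(x)·q(x) = -4*x^2 - 8*x - 4.
∫_{-1}^{1} of each monomial x^k gives [2/(k+1) if k even, 0 if k odd]. Integrating term-by-term (or equivalently evaluating the antiderivative F(x) = -4*x^3/3 - 4*x^2 - 4*x at the endpoints):
  F(1) − F(−1) = -28/3 − (4/3) = -32/3.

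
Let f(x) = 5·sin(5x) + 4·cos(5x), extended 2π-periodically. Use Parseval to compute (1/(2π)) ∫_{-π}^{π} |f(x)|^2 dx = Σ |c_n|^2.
Σ |c_n|^2 = 41/2

Expand |f|^2 and use orthogonality of {sin(nx), cos(mx)} on [-π, π]:
  ∫_{-π}^{π} sin(nx)^2 dx = π, ∫ cos(mx)^2 dx = π, and cross terms integrate to 0.
So ∫_{-π}^{π} f(x)^2 dx = 5^2 · π + 4^2 · π = (25 + 16)π.
Divide by 2π: (25 + 16)/2 = 41/2.
By Parseval, this equals Σ |c_n|^2.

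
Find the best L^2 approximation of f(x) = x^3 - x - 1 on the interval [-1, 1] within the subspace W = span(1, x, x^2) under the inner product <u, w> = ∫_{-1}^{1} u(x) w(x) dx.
g(x) = -2*x/5 - 1

The best approximation g ∈ W is the orthogonal projection of f onto W. Writing g = a_0 + a_1 x + a_2 x^2, the coefficients solve the normal equations G · a = b where
  G_{ij} = <φ_i, φ_j> and b_i = <f, φ_i>, with φ_0 = 1, φ_1 = x, φ_2 = x^2.
G =
  [2, 0, 2/3]
  [0, 2/3, 0]
  [2/3, 0, 2/5],
b = (-2, -4/15, -2/3).
Solving gives a_0 = -1, a_1 = -2/5, a_2 = 0, so
  g(x) = -2*x/5 - 1.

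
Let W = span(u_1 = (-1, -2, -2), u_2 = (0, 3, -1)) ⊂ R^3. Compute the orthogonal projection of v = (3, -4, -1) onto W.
proj_W(v) = (-13/37, -265/74, 19/74)

Set up U = [u_1 | ... | u_2] ∈ R^(3×2). The projector onto W = col(U) is P = U (U^T U)^(-1) U^T.
Compute U^T U =
  [9, -4]
  [-4, 10],
and U^T v = (7, -11).
Solve U^T U · c = U^T v for the coefficients: c = (13/37, -71/74). The projection is proj_W(v) = U c.
Check: (v - proj_W(v)) · u_1 = 0  (should be 0).
Check: (v - proj_W(v)) · u_2 = 0  (should be 0).
Result: proj_W(v) = (-13/37, -265/74, 19/74).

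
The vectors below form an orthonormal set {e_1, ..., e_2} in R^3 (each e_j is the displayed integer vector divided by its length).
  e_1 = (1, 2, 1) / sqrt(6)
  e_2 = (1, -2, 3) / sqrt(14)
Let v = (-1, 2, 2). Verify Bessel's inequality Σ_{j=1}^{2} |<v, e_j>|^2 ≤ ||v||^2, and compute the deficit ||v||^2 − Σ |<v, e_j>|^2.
Σ |<v, e_j>|^2 = 89/21; ||v||^2 = 9; deficit = 100/21

Write each e_j = u_j / sqrt(<u_j, u_j>) where u_j is the displayed integer vector. Then <v, e_j> = <v, u_j> / sqrt(<u_j, u_j>), so |<v, e_j>|^2 = <v, u_j>^2 / <u_j, u_j>.
Coefficients: <v, e_1> = 5/sqrt(6), <v, e_2> = 1/sqrt(14).
Square and sum: Σ |<v, e_j>|^2 = 89/21.
Compute ||v||^2 = v·v = 9.
Deficit = 9 − 89/21 = 100/21 ≥ 0, confirming Bessel's inequality. (The deficit equals ||v − Σ <v,e_j> e_j||^2, the squared distance from v to span{e_j}.)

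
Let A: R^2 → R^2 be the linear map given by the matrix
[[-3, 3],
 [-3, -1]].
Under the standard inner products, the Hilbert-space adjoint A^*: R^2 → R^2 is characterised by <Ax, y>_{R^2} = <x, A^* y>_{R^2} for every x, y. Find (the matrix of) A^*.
A^* = A^T =
[[-3, -3],
 [3, -1]]

For real matrices with standard dot products, the defining identity <Ax, y> = <x, A^* y> gives (Ax)^T y = x^T (A^*) y, i.e. x^T A^T y = x^T (A^*) y. Since this holds for all x, y, we must have A^* = A^T. Therefore
A^* =
[[-3, -3],
 [3, -1]].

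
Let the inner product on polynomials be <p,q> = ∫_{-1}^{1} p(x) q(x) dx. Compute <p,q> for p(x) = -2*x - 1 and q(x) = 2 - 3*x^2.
<p,q> = -2

Expand the product: p(x)·q(x) = 6*x^3 + 3*x^2 - 4*x - 2.
∫_{-1}^{1} of each monomial x^k gives [2/(k+1) if k even, 0 if k odd]. Integrating term-by-term (or equivalently evaluating the antiderivative F(x) = 3*x^4/2 + x^3 - 2*x^2 - 2*x at the endpoints):
  F(1) − F(−1) = -3/2 − (1/2) = -2.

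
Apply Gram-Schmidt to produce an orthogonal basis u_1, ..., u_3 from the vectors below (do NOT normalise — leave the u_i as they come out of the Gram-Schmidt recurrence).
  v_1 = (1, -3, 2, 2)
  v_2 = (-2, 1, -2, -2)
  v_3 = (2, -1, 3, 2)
Orthogonal basis:
  u_1 = (1, -3, 2, 2)
  u_2 = (-23/18, -7/6, -5/9, -5/9)
  u_3 = (-4/13, 2/13, 9/13, -4/13)

Apply the Gram-Schmidt recurrence
  u_1 = v_1
  u_i = v_i − Σ_{j<i} ((v_i · u_j) / (u_j · u_j)) · u_j.

Step by step this gives:
  u_1 = (1, -3, 2, 2)
  u_2 = (-23/18, -7/6, -5/9, -5/9)
  u_3 = (-4/13, 2/13, 9/13, -4/13)

Orthogonality check:
  u_2 · u_1 = 0 (should be 0)
  u_3 · u_1 = 0 (should be 0)
  u_3 · u_2 = 0 (should be 0)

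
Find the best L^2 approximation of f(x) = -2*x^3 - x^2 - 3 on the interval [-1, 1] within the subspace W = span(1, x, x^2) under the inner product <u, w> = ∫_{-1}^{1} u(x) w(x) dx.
g(x) = -x^2 - 6*x/5 - 3

The best approximation g ∈ W is the orthogonal projection of f onto W. Writing g = a_0 + a_1 x + a_2 x^2, the coefficients solve the normal equations G · a = b where
  G_{ij} = <φ_i, φ_j> and b_i = <f, φ_i>, with φ_0 = 1, φ_1 = x, φ_2 = x^2.
G =
  [2, 0, 2/3]
  [0, 2/3, 0]
  [2/3, 0, 2/5],
b = (-20/3, -4/5, -12/5).
Solving gives a_0 = -3, a_1 = -6/5, a_2 = -1, so
  g(x) = -x^2 - 6*x/5 - 3.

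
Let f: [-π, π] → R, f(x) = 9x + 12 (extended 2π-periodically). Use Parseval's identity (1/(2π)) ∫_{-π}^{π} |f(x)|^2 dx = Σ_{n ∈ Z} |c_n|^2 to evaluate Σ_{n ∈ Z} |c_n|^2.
Σ |c_n|^2 = 27π^2 + 144

Expand and integrate term by term over [-π, π]:
  ∫ (9x)^2 dx = 81·(2π^3/3); ∫ 2·9·(12)·x dx = 0 (odd integrand); ∫ 12^2 dx = 144·2π.
So (1/(2π)) ∫_{-π}^{π} (9x + 12)^2 dx = 81π^2/3 + 144 = 27π^2 + 144.
Parseval ⇒ Σ |c_n|^2 = 27π^2 + 144.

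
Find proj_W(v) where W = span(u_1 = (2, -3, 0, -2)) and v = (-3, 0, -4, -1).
proj_W(v) = (-8/17, 12/17, 0, 8/17)

Set up U = [u_1 | ... | u_1] ∈ R^(4×1). The projector onto W = col(U) is P = U (U^T U)^(-1) U^T.
Compute U^T U =
  [17],
and U^T v = (-4).
Solve U^T U · c = U^T v for the coefficients: c = (-4/17). The projection is proj_W(v) = U c.
Check: (v - proj_W(v)) · u_1 = 0  (should be 0).
Result: proj_W(v) = (-8/17, 12/17, 0, 8/17).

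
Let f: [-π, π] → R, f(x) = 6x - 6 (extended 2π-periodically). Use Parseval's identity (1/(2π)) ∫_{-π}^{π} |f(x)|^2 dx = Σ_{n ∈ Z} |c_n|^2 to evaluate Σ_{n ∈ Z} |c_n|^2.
Σ |c_n|^2 = 12π^2 + 36

Expand and integrate term by term over [-π, π]:
  ∫ (6x)^2 dx = 36·(2π^3/3); ∫ 2·6·(-6)·x dx = 0 (odd integrand); ∫ (-6)^2 dx = 36·2π.
So (1/(2π)) ∫_{-π}^{π} (6x - 6)^2 dx = 36π^2/3 + 36 = 12π^2 + 36.
Parseval ⇒ Σ |c_n|^2 = 12π^2 + 36.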